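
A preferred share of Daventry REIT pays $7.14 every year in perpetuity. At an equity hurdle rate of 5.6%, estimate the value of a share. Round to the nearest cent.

Zero-growth DDM (perpetuity): P₀ = D/r = 7.14 / 0.056 = 127.5000

$127.50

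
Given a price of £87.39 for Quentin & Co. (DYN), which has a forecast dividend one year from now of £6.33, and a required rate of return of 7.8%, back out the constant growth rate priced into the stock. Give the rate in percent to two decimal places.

0.56%

From P₀ = D₁/(r − g), the implied growth is g = r − D₁/P₀.
g = 0.078 − 6.33/87.39 = 0.078 − 0.07243 = 0.00557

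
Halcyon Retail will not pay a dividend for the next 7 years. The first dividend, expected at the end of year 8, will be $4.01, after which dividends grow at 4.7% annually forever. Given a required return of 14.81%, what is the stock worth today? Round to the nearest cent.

$15.08

Deferred-dividend DDM. At t=7 the remaining stream is a growing perpetuity with first payment D_8 = 4.01.
V_7 = D_8/(r−g) = 4.01/(0.1481−0.047) = 39.6637
P₀ = V_7/(1+r)^7 = 39.6637/(1+0.1481)^7 = 15.0846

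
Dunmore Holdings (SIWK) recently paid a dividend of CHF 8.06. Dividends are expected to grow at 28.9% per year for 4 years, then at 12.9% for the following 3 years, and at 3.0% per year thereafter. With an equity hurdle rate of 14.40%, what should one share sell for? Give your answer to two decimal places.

Three-stage DDM. Project D₁…D_7; terminal Gordon value at t=7 with g = 0.03; discount at r = 0.144.
D_1 = 10.3893
D_2 = 13.3919
D_3 = 17.2621
D_4 = 22.2509
D_5 = 25.1212
D_6 = 28.3619
D_7 = 32.0205
TV_7 = 32.9811/(0.144−0.03) = 289.3083
P₀ = Σ Dₜ/(1+r)ᵗ + TV_7/(1+r)^7 = 194.6129

CHF 194.61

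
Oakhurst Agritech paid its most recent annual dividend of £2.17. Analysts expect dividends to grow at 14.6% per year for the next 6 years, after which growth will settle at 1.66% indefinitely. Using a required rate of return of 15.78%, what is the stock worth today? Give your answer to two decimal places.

Two-stage DDM. Project D₁…D_6 at 0.146, terminal growth 0.0166, discount at r = 0.1578.
D_1 = 2.4868
D_2 = 2.8499
D_3 = 3.2660
D_4 = 3.7428
D_5 = 4.2893
D_6 = 4.9155
Terminal value at t=6: TV = D_7/(r−g) = 4.9971/(0.1578−0.0166) = 35.3902
P₀ = 2.4868/(1+0.1578)^1 + 2.8499/(1+0.1578)^2 + 3.2660/(1+0.1578)^3 + 3.7428/(1+0.1578)^4 + 4.2893/(1+0.1578)^5 + 4.9155/(1+0.1578)^6 + 35.3902/(1+0.1578)^6 = 27.2554

£27.26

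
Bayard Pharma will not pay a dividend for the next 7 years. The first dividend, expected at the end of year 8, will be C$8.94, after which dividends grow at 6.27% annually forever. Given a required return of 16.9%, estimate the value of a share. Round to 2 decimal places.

C$28.19

Deferred-dividend DDM. At t=7 the remaining stream is a growing perpetuity with first payment D_8 = 8.94.
V_7 = D_8/(r−g) = 8.94/(0.169−0.0627) = 84.1016
P₀ = V_7/(1+r)^7 = 84.1016/(1+0.169)^7 = 28.1905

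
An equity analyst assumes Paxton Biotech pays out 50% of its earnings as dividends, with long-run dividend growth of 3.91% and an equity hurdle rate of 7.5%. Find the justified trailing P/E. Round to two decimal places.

Justified trailing P/E = b(1+g)/(r−g) = 0.50×(1+0.0391)/(0.075−0.0391) = 14.4721

14.47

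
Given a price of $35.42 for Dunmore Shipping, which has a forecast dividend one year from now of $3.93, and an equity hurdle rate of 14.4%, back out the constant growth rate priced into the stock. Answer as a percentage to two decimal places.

From P₀ = D₁/(r − g), the implied growth is g = r − D₁/P₀.
g = 0.144 − 3.93/35.42 = 0.144 − 0.11095 = 0.03305

3.30%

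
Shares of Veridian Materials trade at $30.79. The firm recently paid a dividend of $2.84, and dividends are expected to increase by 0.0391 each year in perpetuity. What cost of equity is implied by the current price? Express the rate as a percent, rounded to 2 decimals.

Rearranging the constant-growth DDM: r = D₁/P₀ + g.
D₁ = 2.84 × (1 + 0.0391) = 2.9510.
r = 2.9510 / 30.79 + 0.0391 = 0.09584 + 0.0391 = 0.13494

13.49%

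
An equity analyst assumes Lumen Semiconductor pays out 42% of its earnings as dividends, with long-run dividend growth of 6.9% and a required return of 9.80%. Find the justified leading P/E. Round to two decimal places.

14.48

Justified leading P/E = b/(r−g) = 0.42/(0.098−0.069) = 14.4828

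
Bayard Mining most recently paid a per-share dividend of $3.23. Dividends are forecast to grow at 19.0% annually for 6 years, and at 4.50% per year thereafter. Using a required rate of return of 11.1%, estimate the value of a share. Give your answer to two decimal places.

Two-stage DDM. Project D₁…D_6 at 0.19, terminal growth 0.045, discount at r = 0.111.
D_1 = 3.8437
D_2 = 4.5740
D_3 = 5.4431
D_4 = 6.4772
D_5 = 7.7079
D_6 = 9.1724
Terminal value at t=6: TV = D_7/(r−g) = 9.5852/(0.111−0.045) = 145.2301
P₀ = 3.8437/(1+0.111)^1 + 4.5740/(1+0.111)^2 + 5.4431/(1+0.111)^3 + 6.4772/(1+0.111)^4 + 7.7079/(1+0.111)^5 + 9.1724/(1+0.111)^6 + 145.2301/(1+0.111)^6 = 102.0448

$102.04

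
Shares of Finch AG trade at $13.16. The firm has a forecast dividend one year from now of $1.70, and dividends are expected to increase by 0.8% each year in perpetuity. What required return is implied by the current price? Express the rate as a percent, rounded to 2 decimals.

13.72%

Rearranging the constant-growth DDM: r = D₁/P₀ + g.
r = 1.7000 / 13.16 + 0.008 = 0.12918 + 0.008 = 0.13718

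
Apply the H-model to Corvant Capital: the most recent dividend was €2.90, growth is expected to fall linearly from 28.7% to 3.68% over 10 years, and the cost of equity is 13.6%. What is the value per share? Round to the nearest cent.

H-model: P₀ = D₀[(1+g_L) + H(g_S−g_L)]/(r−g_L), with H = 10/2 = 5.
P₀ = 2.90 × [(1+0.0368) + 5×(0.287−0.0368)] / (0.136−0.0368)
   = 2.90 × 2.2878 / 0.0992 = 66.8812

€66.88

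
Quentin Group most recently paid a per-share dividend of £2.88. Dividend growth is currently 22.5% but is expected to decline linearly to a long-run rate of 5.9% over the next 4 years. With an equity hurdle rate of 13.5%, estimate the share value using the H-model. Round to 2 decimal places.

H-model: P₀ = D₀[(1+g_L) + H(g_S−g_L)]/(r−g_L), with H = 4/2 = 2.
P₀ = 2.88 × [(1+0.059) + 2×(0.225−0.059)] / (0.135−0.059)
   = 2.88 × 1.3910 / 0.076 = 52.7116

£52.71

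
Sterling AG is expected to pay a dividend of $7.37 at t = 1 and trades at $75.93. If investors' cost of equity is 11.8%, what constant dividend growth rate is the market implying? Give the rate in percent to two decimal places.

From P₀ = D₁/(r − g), the implied growth is g = r − D₁/P₀.
g = 0.118 − 7.37/75.93 = 0.118 − 0.09706 = 0.02094

2.09%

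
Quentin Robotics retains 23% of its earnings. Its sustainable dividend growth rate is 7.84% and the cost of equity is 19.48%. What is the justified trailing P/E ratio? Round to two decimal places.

7.13

Payout ratio b = 1 − 0.23 = 0.77.
Justified trailing P/E = b(1+g)/(r−g) = 0.77×(1+0.0784)/(0.1948−0.0784) = 7.1337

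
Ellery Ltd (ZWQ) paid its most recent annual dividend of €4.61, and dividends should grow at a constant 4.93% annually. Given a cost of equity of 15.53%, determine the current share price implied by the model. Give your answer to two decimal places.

Gordon growth model: P₀ = D₁/(r − g). D₁ = 4.61 × (1 + 0.0493) = 4.8373.
P₀ = 4.8373 / (0.1553 − 0.0493) = 4.8373 / 0.106 = 45.6347

€45.63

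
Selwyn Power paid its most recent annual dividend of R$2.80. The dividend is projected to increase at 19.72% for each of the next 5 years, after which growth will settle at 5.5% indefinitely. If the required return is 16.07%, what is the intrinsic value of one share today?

Two-stage DDM. Project D₁…D_5 at 0.1972, terminal growth 0.055, discount at r = 0.1607.
D_1 = 3.3522
D_2 = 4.0132
D_3 = 4.8046
D_4 = 5.7521
D_5 = 6.8864
Terminal value at t=5: TV = D_6/(r−g) = 7.2651/(0.1607−0.055) = 68.7336
P₀ = 3.3522/(1+0.1607)^1 + 4.0132/(1+0.1607)^2 + 4.8046/(1+0.1607)^3 + 5.7521/(1+0.1607)^4 + 6.8864/(1+0.1607)^5 + 68.7336/(1+0.1607)^5 = 48.0039

R$48.00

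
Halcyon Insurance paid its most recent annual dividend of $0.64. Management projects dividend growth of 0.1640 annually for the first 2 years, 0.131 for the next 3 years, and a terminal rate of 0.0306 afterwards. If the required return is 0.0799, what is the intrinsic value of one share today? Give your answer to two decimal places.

Three-stage DDM. Project D₁…D_5; terminal Gordon value at t=5 with g = 0.0306; discount at r = 0.0799.
D_1 = 0.7450
D_2 = 0.8671
D_3 = 0.9807
D_4 = 1.1092
D_5 = 1.2545
TV_5 = 1.2929/(0.0799−0.0306) = 26.2251
P₀ = Σ Dₜ/(1+r)ᵗ + TV_5/(1+r)^5 = 21.7386

$21.74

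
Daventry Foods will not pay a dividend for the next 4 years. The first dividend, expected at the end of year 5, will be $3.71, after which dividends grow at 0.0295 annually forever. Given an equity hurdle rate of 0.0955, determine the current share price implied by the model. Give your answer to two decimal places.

$39.03

Deferred-dividend DDM. At t=4 the remaining stream is a growing perpetuity with first payment D_5 = 3.71.
V_4 = D_5/(r−g) = 3.71/(0.0955−0.0295) = 56.2121
P₀ = V_4/(1+r)^4 = 56.2121/(1+0.0955)^4 = 39.0284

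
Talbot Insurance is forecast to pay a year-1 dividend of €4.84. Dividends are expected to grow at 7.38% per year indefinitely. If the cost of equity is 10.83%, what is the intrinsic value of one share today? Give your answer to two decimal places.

€140.29

Gordon growth model: P₀ = D₁/(r − g), with D₁ = 4.84 given directly.
P₀ = 4.8400 / (0.1083 − 0.0738) = 4.8400 / 0.0345 = 140.2899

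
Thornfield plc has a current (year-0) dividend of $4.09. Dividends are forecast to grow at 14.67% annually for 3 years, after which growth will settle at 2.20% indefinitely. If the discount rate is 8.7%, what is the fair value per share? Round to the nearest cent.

$89.16

Two-stage DDM. Project D₁…D_3 at 0.1467, terminal growth 0.022, discount at r = 0.087.
D_1 = 4.6900
D_2 = 5.3780
D_3 = 6.1670
Terminal value at t=3: TV = D_4/(r−g) = 6.3027/(0.087−0.022) = 96.9639
P₀ = 4.6900/(1+0.087)^1 + 5.3780/(1+0.087)^2 + 6.1670/(1+0.087)^3 + 96.9639/(1+0.087)^3 = 89.1634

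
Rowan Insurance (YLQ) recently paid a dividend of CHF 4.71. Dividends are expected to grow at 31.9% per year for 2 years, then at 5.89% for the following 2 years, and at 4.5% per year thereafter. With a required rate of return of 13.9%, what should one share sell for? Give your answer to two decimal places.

Three-stage DDM. Project D₁…D_4; terminal Gordon value at t=4 with g = 0.045; discount at r = 0.139.
D_1 = 6.2125
D_2 = 8.1943
D_3 = 8.6769
D_4 = 9.1880
TV_4 = 9.6014/(0.139−0.045) = 102.1431
P₀ = Σ Dₜ/(1+r)ᵗ + TV_4/(1+r)^4 = 83.7915

CHF 83.79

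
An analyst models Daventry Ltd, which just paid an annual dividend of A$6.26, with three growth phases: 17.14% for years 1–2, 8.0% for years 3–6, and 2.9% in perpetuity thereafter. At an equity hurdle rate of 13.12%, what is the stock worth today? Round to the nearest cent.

A$93.30

Three-stage DDM. Project D₁…D_6; terminal Gordon value at t=6 with g = 0.029; discount at r = 0.1312.
D_1 = 7.3330
D_2 = 8.5898
D_3 = 9.2770
D_4 = 10.0192
D_5 = 10.8207
D_6 = 11.6864
TV_6 = 12.0253/(0.1312−0.029) = 117.6642
P₀ = Σ Dₜ/(1+r)ᵗ + TV_6/(1+r)^6 = 93.3003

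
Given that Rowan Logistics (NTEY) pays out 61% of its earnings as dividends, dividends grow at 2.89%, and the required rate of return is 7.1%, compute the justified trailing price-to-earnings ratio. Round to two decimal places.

Justified trailing P/E = b(1+g)/(r−g) = 0.61×(1+0.0289)/(0.071−0.0289) = 14.9081

14.91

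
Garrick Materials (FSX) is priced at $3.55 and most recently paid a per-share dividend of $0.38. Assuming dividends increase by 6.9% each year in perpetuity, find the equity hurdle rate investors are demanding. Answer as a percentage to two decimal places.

Rearranging the constant-growth DDM: r = D₁/P₀ + g.
D₁ = 0.38 × (1 + 0.069) = 0.4062.
r = 0.4062 / 3.55 + 0.069 = 0.11443 + 0.069 = 0.18343

18.34%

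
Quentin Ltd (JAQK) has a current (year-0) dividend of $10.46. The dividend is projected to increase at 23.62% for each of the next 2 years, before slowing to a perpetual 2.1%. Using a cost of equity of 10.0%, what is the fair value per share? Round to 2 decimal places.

Two-stage DDM. Project D₁…D_2 at 0.2362, terminal growth 0.021, discount at r = 0.1.
D_1 = 12.9307
D_2 = 15.9849
Terminal value at t=2: TV = D_3/(r−g) = 16.3206/(0.1−0.021) = 206.5893
P₀ = 12.9307/(1+0.1)^1 + 15.9849/(1+0.1)^2 + 206.5893/(1+0.1)^2 = 195.7007

$195.70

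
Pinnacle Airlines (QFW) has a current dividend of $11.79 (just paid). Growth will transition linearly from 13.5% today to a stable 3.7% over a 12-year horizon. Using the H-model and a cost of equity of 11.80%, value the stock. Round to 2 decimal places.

$236.53

H-model: P₀ = D₀[(1+g_L) + H(g_S−g_L)]/(r−g_L), with H = 12/2 = 6.
P₀ = 11.79 × [(1+0.037) + 6×(0.135−0.037)] / (0.118−0.037)
   = 11.79 × 1.6250 / 0.081 = 236.5278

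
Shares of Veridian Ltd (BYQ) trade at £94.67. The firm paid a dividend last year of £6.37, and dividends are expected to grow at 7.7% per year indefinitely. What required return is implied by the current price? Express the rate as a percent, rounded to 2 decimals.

14.95%

Rearranging the constant-growth DDM: r = D₁/P₀ + g.
D₁ = 6.37 × (1 + 0.077) = 6.8605.
r = 6.8605 / 94.67 + 0.077 = 0.07247 + 0.077 = 0.14947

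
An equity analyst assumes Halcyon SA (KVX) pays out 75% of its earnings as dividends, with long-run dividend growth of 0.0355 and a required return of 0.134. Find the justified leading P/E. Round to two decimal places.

Justified leading P/E = b/(r−g) = 0.75/(0.134−0.0355) = 7.6142

7.61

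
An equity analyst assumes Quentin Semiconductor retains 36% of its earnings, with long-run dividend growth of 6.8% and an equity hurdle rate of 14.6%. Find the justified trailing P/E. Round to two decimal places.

Payout ratio b = 1 − 0.36 = 0.64.
Justified trailing P/E = b(1+g)/(r−g) = 0.64×(1+0.068)/(0.146−0.068) = 8.7631

8.76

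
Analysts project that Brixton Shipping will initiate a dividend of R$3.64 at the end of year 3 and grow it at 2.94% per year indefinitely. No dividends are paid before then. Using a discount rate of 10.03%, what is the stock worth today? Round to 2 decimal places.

Deferred-dividend DDM. At t=2 the remaining stream is a growing perpetuity with first payment D_3 = 3.64.
V_2 = D_3/(r−g) = 3.64/(0.1003−0.0294) = 51.3399
P₀ = V_2/(1+r)^2 = 51.3399/(1+0.1003)^2 = 42.4065

R$42.41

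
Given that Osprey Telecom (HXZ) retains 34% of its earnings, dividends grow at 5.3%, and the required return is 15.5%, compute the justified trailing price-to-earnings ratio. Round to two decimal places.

Payout ratio b = 1 − 0.34 = 0.66.
Justified trailing P/E = b(1+g)/(r−g) = 0.66×(1+0.053)/(0.155−0.053) = 6.8135

6.81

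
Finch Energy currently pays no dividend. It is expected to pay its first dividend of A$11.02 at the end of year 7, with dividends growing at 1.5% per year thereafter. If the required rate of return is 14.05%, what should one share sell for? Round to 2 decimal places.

A$39.90

Deferred-dividend DDM. At t=6 the remaining stream is a growing perpetuity with first payment D_7 = 11.02.
V_6 = D_7/(r−g) = 11.02/(0.1405−0.015) = 87.8088
P₀ = V_6/(1+r)^6 = 87.8088/(1+0.1405)^6 = 39.8994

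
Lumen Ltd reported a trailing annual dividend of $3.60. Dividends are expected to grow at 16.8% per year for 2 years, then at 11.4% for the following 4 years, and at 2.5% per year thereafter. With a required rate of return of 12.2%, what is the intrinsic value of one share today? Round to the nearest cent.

$63.04

Three-stage DDM. Project D₁…D_6; terminal Gordon value at t=6 with g = 0.025; discount at r = 0.122.
D_1 = 4.2048
D_2 = 4.9112
D_3 = 5.4711
D_4 = 6.0948
D_5 = 6.7896
D_6 = 7.5636
TV_6 = 7.7527/(0.122−0.025) = 79.9247
P₀ = Σ Dₜ/(1+r)ᵗ + TV_6/(1+r)^6 = 63.0388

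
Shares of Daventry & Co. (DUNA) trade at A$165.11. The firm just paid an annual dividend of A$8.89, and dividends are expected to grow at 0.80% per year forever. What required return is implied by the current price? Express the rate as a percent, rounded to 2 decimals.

6.23%

Rearranging the constant-growth DDM: r = D₁/P₀ + g.
D₁ = 8.89 × (1 + 0.008) = 8.9611.
r = 8.9611 / 165.11 + 0.008 = 0.05427 + 0.008 = 0.06227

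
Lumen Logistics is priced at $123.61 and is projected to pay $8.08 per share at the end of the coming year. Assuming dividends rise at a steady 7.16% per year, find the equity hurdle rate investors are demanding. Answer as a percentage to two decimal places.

13.70%

Rearranging the constant-growth DDM: r = D₁/P₀ + g.
r = 8.0800 / 123.61 + 0.0716 = 0.06537 + 0.0716 = 0.13697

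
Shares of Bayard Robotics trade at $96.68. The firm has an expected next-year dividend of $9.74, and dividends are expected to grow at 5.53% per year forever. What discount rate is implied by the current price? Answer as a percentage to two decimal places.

15.60%

Rearranging the constant-growth DDM: r = D₁/P₀ + g.
r = 9.7400 / 96.68 + 0.0553 = 0.10074 + 0.0553 = 0.15604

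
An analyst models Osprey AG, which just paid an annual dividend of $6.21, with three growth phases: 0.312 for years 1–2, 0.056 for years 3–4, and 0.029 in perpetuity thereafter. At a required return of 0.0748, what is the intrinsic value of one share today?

Three-stage DDM. Project D₁…D_4; terminal Gordon value at t=4 with g = 0.029; discount at r = 0.0748.
D_1 = 8.1475
D_2 = 10.6895
D_3 = 11.2882
D_4 = 11.9203
TV_4 = 12.2660/(0.0748−0.029) = 267.8163
P₀ = Σ Dₜ/(1+r)ᵗ + TV_4/(1+r)^4 = 235.5484

$235.55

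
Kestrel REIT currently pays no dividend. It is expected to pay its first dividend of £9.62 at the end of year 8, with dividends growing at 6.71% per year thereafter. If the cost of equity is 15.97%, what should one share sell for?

£36.83

Deferred-dividend DDM. At t=7 the remaining stream is a growing perpetuity with first payment D_8 = 9.62.
V_7 = D_8/(r−g) = 9.62/(0.1597−0.0671) = 103.8877
P₀ = V_7/(1+r)^7 = 103.8877/(1+0.1597)^7 = 36.8251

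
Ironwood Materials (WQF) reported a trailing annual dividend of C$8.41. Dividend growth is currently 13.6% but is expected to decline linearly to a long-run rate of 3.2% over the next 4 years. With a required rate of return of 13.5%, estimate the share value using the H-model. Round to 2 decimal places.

C$101.25

H-model: P₀ = D₀[(1+g_L) + H(g_S−g_L)]/(r−g_L), with H = 4/2 = 2.
P₀ = 8.41 × [(1+0.032) + 2×(0.136−0.032)] / (0.135−0.032)
   = 8.41 × 1.2400 / 0.103 = 101.2466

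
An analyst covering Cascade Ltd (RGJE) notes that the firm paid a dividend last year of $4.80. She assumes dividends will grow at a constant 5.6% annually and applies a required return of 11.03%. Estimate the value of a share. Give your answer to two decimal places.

$93.35

Gordon growth model: P₀ = D₁/(r − g). D₁ = 4.80 × (1 + 0.056) = 5.0688.
P₀ = 5.0688 / (0.1103 − 0.056) = 5.0688 / 0.0543 = 93.3481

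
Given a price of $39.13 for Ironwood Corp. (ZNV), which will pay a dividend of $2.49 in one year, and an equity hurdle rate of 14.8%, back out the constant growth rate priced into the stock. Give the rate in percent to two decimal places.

From P₀ = D₁/(r − g), the implied growth is g = r − D₁/P₀.
g = 0.148 − 2.49/39.13 = 0.148 − 0.06363 = 0.08437

8.44%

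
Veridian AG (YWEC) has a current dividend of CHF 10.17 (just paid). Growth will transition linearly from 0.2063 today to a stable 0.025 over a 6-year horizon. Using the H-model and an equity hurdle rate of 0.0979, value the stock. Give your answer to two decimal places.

CHF 218.87

H-model: P₀ = D₀[(1+g_L) + H(g_S−g_L)]/(r−g_L), with H = 6/2 = 3.
P₀ = 10.17 × [(1+0.025) + 3×(0.2063−0.025)] / (0.0979−0.025)
   = 10.17 × 1.5689 / 0.0729 = 218.8712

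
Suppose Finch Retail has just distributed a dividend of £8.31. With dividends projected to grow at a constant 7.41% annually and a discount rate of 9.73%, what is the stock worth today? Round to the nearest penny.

£384.73

Gordon growth model: P₀ = D₁/(r − g). D₁ = 8.31 × (1 + 0.0741) = 8.9258.
P₀ = 8.9258 / (0.0973 − 0.0741) = 8.9258 / 0.0232 = 384.7315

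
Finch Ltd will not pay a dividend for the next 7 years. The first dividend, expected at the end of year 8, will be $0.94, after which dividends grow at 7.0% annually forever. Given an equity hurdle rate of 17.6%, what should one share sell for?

$2.85

Deferred-dividend DDM. At t=7 the remaining stream is a growing perpetuity with first payment D_8 = 0.94.
V_7 = D_8/(r−g) = 0.94/(0.176−0.07) = 8.8679
P₀ = V_7/(1+r)^7 = 8.8679/(1+0.176)^7 = 2.8508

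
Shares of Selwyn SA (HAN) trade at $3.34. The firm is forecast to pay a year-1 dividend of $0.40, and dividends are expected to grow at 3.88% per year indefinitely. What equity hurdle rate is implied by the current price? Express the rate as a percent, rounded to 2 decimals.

Rearranging the constant-growth DDM: r = D₁/P₀ + g.
r = 0.4000 / 3.34 + 0.0388 = 0.11976 + 0.0388 = 0.15856

15.86%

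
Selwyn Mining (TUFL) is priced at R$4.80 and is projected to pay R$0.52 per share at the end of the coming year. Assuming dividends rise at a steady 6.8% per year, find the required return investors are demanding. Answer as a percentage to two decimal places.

Rearranging the constant-growth DDM: r = D₁/P₀ + g.
r = 0.5200 / 4.80 + 0.068 = 0.10833 + 0.068 = 0.17633

17.63%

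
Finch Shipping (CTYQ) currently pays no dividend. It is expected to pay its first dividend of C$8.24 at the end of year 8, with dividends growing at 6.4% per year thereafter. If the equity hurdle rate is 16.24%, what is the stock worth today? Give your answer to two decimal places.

C$29.20

Deferred-dividend DDM. At t=7 the remaining stream is a growing perpetuity with first payment D_8 = 8.24.
V_7 = D_8/(r−g) = 8.24/(0.1624−0.064) = 83.7398
P₀ = V_7/(1+r)^7 = 83.7398/(1+0.1624)^7 = 29.2040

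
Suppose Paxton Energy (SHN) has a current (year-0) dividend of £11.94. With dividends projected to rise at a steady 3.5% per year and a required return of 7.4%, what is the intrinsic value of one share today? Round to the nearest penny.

Gordon growth model: P₀ = D₁/(r − g). D₁ = 11.94 × (1 + 0.035) = 12.3579.
P₀ = 12.3579 / (0.074 − 0.035) = 12.3579 / 0.039 = 316.8692

£316.87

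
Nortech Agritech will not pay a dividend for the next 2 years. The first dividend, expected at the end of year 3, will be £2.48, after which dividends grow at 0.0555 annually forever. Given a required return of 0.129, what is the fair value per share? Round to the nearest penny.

£26.47

Deferred-dividend DDM. At t=2 the remaining stream is a growing perpetuity with first payment D_3 = 2.48.
V_2 = D_3/(r−g) = 2.48/(0.129−0.0555) = 33.7415
P₀ = V_2/(1+r)^2 = 33.7415/(1+0.129)^2 = 26.4714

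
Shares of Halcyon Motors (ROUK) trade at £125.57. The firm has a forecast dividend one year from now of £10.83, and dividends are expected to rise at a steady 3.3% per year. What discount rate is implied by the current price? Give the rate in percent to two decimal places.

Rearranging the constant-growth DDM: r = D₁/P₀ + g.
r = 10.8300 / 125.57 + 0.033 = 0.08625 + 0.033 = 0.11925

11.92%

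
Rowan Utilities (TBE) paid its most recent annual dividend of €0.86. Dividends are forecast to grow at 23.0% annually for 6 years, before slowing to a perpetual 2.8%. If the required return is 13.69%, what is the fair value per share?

Two-stage DDM. Project D₁…D_6 at 0.23, terminal growth 0.028, discount at r = 0.1369.
D_1 = 1.0578
D_2 = 1.3011
D_3 = 1.6003
D_4 = 1.9684
D_5 = 2.4212
D_6 = 2.9780
Terminal value at t=6: TV = D_7/(r−g) = 3.0614/(0.1369−0.028) = 28.1122
P₀ = 1.0578/(1+0.1369)^1 + 1.3011/(1+0.1369)^2 + 1.6003/(1+0.1369)^3 + 1.9684/(1+0.1369)^4 + 2.4212/(1+0.1369)^5 + 2.9780/(1+0.1369)^6 + 28.1122/(1+0.1369)^6 = 19.8766

€19.88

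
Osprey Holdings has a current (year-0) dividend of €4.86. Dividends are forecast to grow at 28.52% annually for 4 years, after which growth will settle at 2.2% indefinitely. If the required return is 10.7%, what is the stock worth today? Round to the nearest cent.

Two-stage DDM. Project D₁…D_4 at 0.2852, terminal growth 0.022, discount at r = 0.107.
D_1 = 6.2461
D_2 = 8.0275
D_3 = 10.3169
D_4 = 13.2593
Terminal value at t=4: TV = D_5/(r−g) = 13.5510/(0.107−0.022) = 159.4230
P₀ = 6.2461/(1+0.107)^1 + 8.0275/(1+0.107)^2 + 10.3169/(1+0.107)^3 + 13.2593/(1+0.107)^4 + 159.4230/(1+0.107)^4 = 134.7874

€134.79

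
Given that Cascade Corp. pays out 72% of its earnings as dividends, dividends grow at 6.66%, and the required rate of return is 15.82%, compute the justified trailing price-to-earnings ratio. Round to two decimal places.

8.38

Justified trailing P/E = b(1+g)/(r−g) = 0.72×(1+0.0666)/(0.1582−0.0666) = 8.3838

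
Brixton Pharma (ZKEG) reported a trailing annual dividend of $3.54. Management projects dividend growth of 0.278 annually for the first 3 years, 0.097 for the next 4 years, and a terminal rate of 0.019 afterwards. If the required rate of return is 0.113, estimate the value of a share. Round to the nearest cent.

Three-stage DDM. Project D₁…D_7; terminal Gordon value at t=7 with g = 0.019; discount at r = 0.113.
D_1 = 4.5241
D_2 = 5.7818
D_3 = 7.3892
D_4 = 8.1059
D_5 = 8.8922
D_6 = 9.7547
D_7 = 10.7009
TV_7 = 10.9043/(0.113−0.019) = 116.0029
P₀ = Σ Dₜ/(1+r)ᵗ + TV_7/(1+r)^7 = 89.5974

$89.60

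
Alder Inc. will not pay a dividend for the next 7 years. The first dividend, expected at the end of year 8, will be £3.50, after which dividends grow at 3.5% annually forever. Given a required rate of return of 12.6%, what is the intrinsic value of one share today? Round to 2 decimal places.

£16.76

Deferred-dividend DDM. At t=7 the remaining stream is a growing perpetuity with first payment D_8 = 3.50.
V_7 = D_8/(r−g) = 3.50/(0.126−0.035) = 38.4615
P₀ = V_7/(1+r)^7 = 38.4615/(1+0.126)^7 = 16.7594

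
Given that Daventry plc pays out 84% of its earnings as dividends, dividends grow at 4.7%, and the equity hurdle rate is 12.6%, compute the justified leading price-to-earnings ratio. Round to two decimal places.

Justified leading P/E = b/(r−g) = 0.84/(0.126−0.047) = 10.6329

10.63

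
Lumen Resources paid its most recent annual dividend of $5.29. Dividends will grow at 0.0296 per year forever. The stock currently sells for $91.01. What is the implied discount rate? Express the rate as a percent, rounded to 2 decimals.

8.94%

Rearranging the constant-growth DDM: r = D₁/P₀ + g.
D₁ = 5.29 × (1 + 0.0296) = 5.4466.
r = 5.4466 / 91.01 + 0.0296 = 0.05985 + 0.0296 = 0.08945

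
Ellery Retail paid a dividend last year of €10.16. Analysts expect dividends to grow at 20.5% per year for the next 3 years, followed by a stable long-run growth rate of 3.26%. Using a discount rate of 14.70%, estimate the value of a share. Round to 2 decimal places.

€140.00

Two-stage DDM. Project D₁…D_3 at 0.205, terminal growth 0.0326, discount at r = 0.147.
D_1 = 12.2428
D_2 = 14.7526
D_3 = 17.7769
Terminal value at t=3: TV = D_4/(r−g) = 18.3564/(0.147−0.0326) = 160.4578
P₀ = 12.2428/(1+0.147)^1 + 14.7526/(1+0.147)^2 + 17.7769/(1+0.147)^3 + 160.4578/(1+0.147)^3 = 140.0014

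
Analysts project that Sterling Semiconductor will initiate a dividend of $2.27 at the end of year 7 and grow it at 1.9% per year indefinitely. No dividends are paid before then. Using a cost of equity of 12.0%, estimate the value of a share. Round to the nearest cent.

$11.39

Deferred-dividend DDM. At t=6 the remaining stream is a growing perpetuity with first payment D_7 = 2.27.
V_6 = D_7/(r−g) = 2.27/(0.12−0.019) = 22.4752
P₀ = V_6/(1+r)^6 = 22.4752/(1+0.12)^6 = 11.3867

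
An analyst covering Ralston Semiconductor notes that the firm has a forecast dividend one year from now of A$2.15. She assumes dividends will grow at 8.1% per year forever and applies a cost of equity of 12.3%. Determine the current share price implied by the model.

A$51.19

Gordon growth model: P₀ = D₁/(r − g), with D₁ = 2.15 given directly.
P₀ = 2.1500 / (0.123 − 0.081) = 2.1500 / 0.042 = 51.1905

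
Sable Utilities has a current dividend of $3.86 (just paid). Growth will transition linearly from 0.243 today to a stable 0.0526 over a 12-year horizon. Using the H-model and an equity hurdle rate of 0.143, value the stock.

$93.72

H-model: P₀ = D₀[(1+g_L) + H(g_S−g_L)]/(r−g_L), with H = 12/2 = 6.
P₀ = 3.86 × [(1+0.0526) + 6×(0.243−0.0526)] / (0.143−0.0526)
   = 3.86 × 2.1950 / 0.0904 = 93.7246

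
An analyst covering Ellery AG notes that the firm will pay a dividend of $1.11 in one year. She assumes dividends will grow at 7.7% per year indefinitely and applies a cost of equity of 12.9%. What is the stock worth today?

Gordon growth model: P₀ = D₁/(r − g), with D₁ = 1.11 given directly.
P₀ = 1.1100 / (0.129 − 0.077) = 1.1100 / 0.052 = 21.3462

$21.35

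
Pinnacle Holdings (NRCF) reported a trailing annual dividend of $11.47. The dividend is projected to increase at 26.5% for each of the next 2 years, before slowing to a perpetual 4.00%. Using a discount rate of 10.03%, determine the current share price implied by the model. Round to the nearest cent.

Two-stage DDM. Project D₁…D_2 at 0.265, terminal growth 0.04, discount at r = 0.1003.
D_1 = 14.5096
D_2 = 18.3546
Terminal value at t=2: TV = D_3/(r−g) = 19.0888/(0.1003−0.04) = 316.5633
P₀ = 14.5096/(1+0.1003)^1 + 18.3546/(1+0.1003)^2 + 316.5633/(1+0.1003)^2 = 289.8276

$289.83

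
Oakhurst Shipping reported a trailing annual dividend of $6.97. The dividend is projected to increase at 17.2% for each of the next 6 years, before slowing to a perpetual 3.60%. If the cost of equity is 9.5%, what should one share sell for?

$237.41

Two-stage DDM. Project D₁…D_6 at 0.172, terminal growth 0.036, discount at r = 0.095.
D_1 = 8.1688
D_2 = 9.5739
D_3 = 11.2206
D_4 = 13.1505
D_5 = 15.4124
D_6 = 18.0634
Terminal value at t=6: TV = D_7/(r−g) = 18.7136/(0.095−0.036) = 317.1803
P₀ = 8.1688/(1+0.095)^1 + 9.5739/(1+0.095)^2 + 11.2206/(1+0.095)^3 + 13.1505/(1+0.095)^4 + 15.4124/(1+0.095)^5 + 18.0634/(1+0.095)^6 + 317.1803/(1+0.095)^6 = 237.4090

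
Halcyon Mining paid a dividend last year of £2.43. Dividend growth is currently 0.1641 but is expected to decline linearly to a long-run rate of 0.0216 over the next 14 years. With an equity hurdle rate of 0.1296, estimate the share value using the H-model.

£45.43

H-model: P₀ = D₀[(1+g_L) + H(g_S−g_L)]/(r−g_L), with H = 14/2 = 7.
P₀ = 2.43 × [(1+0.0216) + 7×(0.1641−0.0216)] / (0.1296−0.0216)
   = 2.43 × 2.0191 / 0.108 = 45.4298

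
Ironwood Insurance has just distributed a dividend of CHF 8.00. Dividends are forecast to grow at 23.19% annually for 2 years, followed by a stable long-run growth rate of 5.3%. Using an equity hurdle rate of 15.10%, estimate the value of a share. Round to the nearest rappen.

Two-stage DDM. Project D₁…D_2 at 0.2319, terminal growth 0.053, discount at r = 0.151.
D_1 = 9.8552
D_2 = 12.1406
Terminal value at t=2: TV = D_3/(r−g) = 12.7841/(0.151−0.053) = 130.4497
P₀ = 9.8552/(1+0.151)^1 + 12.1406/(1+0.151)^2 + 130.4497/(1+0.151)^2 = 116.1938

CHF 116.19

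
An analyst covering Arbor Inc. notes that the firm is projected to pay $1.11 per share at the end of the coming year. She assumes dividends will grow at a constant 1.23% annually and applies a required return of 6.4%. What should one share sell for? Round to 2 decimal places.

$21.47

Gordon growth model: P₀ = D₁/(r − g), with D₁ = 1.11 given directly.
P₀ = 1.1100 / (0.064 − 0.0123) = 1.1100 / 0.0517 = 21.4700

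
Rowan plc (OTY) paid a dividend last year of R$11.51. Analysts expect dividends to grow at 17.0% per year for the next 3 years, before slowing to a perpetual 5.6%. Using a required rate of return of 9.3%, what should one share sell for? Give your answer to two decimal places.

R$442.56

Two-stage DDM. Project D₁…D_3 at 0.17, terminal growth 0.056, discount at r = 0.093.
D_1 = 13.4667
D_2 = 15.7560
D_3 = 18.4346
Terminal value at t=3: TV = D_4/(r−g) = 19.4669/(0.093−0.056) = 526.1325
P₀ = 13.4667/(1+0.093)^1 + 15.7560/(1+0.093)^2 + 18.4346/(1+0.093)^3 + 526.1325/(1+0.093)^3 = 442.5623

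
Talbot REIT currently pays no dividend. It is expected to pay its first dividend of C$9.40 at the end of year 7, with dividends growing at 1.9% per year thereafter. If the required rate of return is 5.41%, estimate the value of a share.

Deferred-dividend DDM. At t=6 the remaining stream is a growing perpetuity with first payment D_7 = 9.40.
V_6 = D_7/(r−g) = 9.40/(0.0541−0.019) = 267.8063
P₀ = V_6/(1+r)^6 = 267.8063/(1+0.0541)^6 = 195.2225

C$195.22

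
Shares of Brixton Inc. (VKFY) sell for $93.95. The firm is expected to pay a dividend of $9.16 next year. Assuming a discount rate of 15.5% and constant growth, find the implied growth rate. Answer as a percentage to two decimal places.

From P₀ = D₁/(r − g), the implied growth is g = r − D₁/P₀.
g = 0.155 − 9.16/93.95 = 0.155 − 0.09750 = 0.05750

5.75%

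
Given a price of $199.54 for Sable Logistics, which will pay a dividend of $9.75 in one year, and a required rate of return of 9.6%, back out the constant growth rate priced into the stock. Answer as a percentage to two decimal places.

From P₀ = D₁/(r − g), the implied growth is g = r − D₁/P₀.
g = 0.096 − 9.75/199.54 = 0.096 − 0.04886 = 0.04714

4.71%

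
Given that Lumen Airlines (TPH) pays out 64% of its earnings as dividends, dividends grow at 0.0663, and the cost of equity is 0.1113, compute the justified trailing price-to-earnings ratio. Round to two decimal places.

15.17

Justified trailing P/E = b(1+g)/(r−g) = 0.64×(1+0.0663)/(0.1113−0.0663) = 15.1652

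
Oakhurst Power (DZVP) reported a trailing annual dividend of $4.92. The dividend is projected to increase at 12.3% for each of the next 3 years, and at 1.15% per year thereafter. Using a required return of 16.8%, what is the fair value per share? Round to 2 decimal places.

Two-stage DDM. Project D₁…D_3 at 0.123, terminal growth 0.0115, discount at r = 0.168.
D_1 = 5.5252
D_2 = 6.2048
D_3 = 6.9679
Terminal value at t=3: TV = D_4/(r−g) = 7.0481/(0.168−0.0115) = 45.0356
P₀ = 5.5252/(1+0.168)^1 + 6.2048/(1+0.168)^2 + 6.9679/(1+0.168)^3 + 45.0356/(1+0.168)^3 = 41.9152

$41.92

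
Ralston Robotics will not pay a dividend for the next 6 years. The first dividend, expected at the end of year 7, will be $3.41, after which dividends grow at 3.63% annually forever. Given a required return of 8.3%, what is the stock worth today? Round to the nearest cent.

$45.26

Deferred-dividend DDM. At t=6 the remaining stream is a growing perpetuity with first payment D_7 = 3.41.
V_6 = D_7/(r−g) = 3.41/(0.083−0.0363) = 73.0193
P₀ = V_6/(1+r)^6 = 73.0193/(1+0.083)^6 = 45.2550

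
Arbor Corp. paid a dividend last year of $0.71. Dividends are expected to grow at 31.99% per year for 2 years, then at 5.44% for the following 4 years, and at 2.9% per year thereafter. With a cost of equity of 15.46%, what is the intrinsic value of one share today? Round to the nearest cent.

$10.00

Three-stage DDM. Project D₁…D_6; terminal Gordon value at t=6 with g = 0.029; discount at r = 0.1546.
D_1 = 0.9371
D_2 = 1.2369
D_3 = 1.3042
D_4 = 1.3752
D_5 = 1.4500
D_6 = 1.5288
TV_6 = 1.5732/(0.1546−0.029) = 12.5253
P₀ = Σ Dₜ/(1+r)ᵗ + TV_6/(1+r)^6 = 9.9994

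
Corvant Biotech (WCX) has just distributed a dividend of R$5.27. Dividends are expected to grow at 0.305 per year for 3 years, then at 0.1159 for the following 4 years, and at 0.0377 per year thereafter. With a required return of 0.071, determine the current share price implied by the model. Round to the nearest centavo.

Three-stage DDM. Project D₁…D_7; terminal Gordon value at t=7 with g = 0.0377; discount at r = 0.071.
D_1 = 6.8773
D_2 = 8.9749
D_3 = 11.7123
D_4 = 13.0698
D_5 = 14.5845
D_6 = 16.2749
D_7 = 18.1611
TV_7 = 18.8458/(0.071−0.0377) = 565.9406
P₀ = Σ Dₜ/(1+r)ᵗ + TV_7/(1+r)^7 = 416.2261

R$416.23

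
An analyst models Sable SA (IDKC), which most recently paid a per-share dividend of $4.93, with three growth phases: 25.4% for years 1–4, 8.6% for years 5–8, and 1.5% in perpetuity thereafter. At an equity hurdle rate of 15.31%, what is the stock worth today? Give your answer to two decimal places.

Three-stage DDM. Project D₁…D_8; terminal Gordon value at t=8 with g = 0.015; discount at r = 0.1531.
D_1 = 6.1822
D_2 = 7.7525
D_3 = 9.7216
D_4 = 12.1909
D_5 = 13.2394
D_6 = 14.3779
D_7 = 15.6144
D_8 = 16.9573
TV_8 = 17.2116/(0.1531−0.015) = 124.6318
P₀ = Σ Dₜ/(1+r)ᵗ + TV_8/(1+r)^8 = 88.0989

$88.10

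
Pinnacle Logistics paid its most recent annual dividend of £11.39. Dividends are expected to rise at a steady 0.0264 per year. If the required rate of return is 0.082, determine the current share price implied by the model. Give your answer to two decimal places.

£210.26

Gordon growth model: P₀ = D₁/(r − g). D₁ = 11.39 × (1 + 0.0264) = 11.6907.
P₀ = 11.6907 / (0.082 − 0.0264) = 11.6907 / 0.0556 = 210.2643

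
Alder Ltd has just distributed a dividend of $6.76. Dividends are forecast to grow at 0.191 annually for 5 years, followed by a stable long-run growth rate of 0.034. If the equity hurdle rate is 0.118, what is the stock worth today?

$155.19

Two-stage DDM. Project D₁…D_5 at 0.191, terminal growth 0.034, discount at r = 0.118.
D_1 = 8.0512
D_2 = 9.5889
D_3 = 11.4204
D_4 = 13.6017
D_5 = 16.1996
Terminal value at t=5: TV = D_6/(r−g) = 16.7504/(0.118−0.034) = 199.4099
P₀ = 8.0512/(1+0.118)^1 + 9.5889/(1+0.118)^2 + 11.4204/(1+0.118)^3 + 13.6017/(1+0.118)^4 + 16.1996/(1+0.118)^5 + 199.4099/(1+0.118)^5 = 155.1926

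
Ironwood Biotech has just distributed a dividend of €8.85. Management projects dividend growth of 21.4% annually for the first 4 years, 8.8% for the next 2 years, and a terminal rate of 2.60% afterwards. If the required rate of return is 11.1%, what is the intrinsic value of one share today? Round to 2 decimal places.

Three-stage DDM. Project D₁…D_6; terminal Gordon value at t=6 with g = 0.026; discount at r = 0.111.
D_1 = 10.7439
D_2 = 13.0431
D_3 = 15.8343
D_4 = 19.2229
D_5 = 20.9145
D_6 = 22.7549
TV_6 = 23.3466/(0.111−0.026) = 274.6656
P₀ = Σ Dₜ/(1+r)ᵗ + TV_6/(1+r)^6 = 214.9136

€214.91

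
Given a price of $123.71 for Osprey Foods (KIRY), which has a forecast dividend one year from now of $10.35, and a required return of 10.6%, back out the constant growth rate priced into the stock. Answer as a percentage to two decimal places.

From P₀ = D₁/(r − g), the implied growth is g = r − D₁/P₀.
g = 0.106 − 10.35/123.71 = 0.106 − 0.08366 = 0.02234

2.23%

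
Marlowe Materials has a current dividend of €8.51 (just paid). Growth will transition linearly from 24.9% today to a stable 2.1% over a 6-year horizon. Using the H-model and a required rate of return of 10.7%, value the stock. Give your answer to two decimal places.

H-model: P₀ = D₀[(1+g_L) + H(g_S−g_L)]/(r−g_L), with H = 6/2 = 3.
P₀ = 8.51 × [(1+0.021) + 3×(0.249−0.021)] / (0.107−0.021)
   = 8.51 × 1.7050 / 0.086 = 168.7157

€168.72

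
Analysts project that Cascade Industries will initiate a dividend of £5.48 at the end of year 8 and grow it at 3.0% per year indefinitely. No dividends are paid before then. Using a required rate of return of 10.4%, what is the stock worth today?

£37.05

Deferred-dividend DDM. At t=7 the remaining stream is a growing perpetuity with first payment D_8 = 5.48.
V_7 = D_8/(r−g) = 5.48/(0.104−0.03) = 74.0541
P₀ = V_7/(1+r)^7 = 74.0541/(1+0.104)^7 = 37.0480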